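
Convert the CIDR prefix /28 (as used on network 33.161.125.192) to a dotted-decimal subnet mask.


/28 means 28 network bits, 4 host bits
Binary: 11111111111111111111111111110000
Mask: 255.255.255.240


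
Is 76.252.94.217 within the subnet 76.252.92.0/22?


Subnet network: 76.252.92.0
Test IP AND mask: 76.252.92.0
Yes, 76.252.94.217 is in 76.252.92.0/22


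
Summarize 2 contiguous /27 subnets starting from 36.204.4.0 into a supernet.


Original prefix: /27
Number of subnets: 2 = 2^1
New prefix = 27 - 1 = 26
Supernet: 36.204.4.0/26


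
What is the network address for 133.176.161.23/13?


IP:   10000101.10110000.10100001.00010111
Mask: 11111111.11111000.00000000.00000000
AND operation:
Net:  10000101.10110000.00000000.00000000
Network: 133.176.0.0/13


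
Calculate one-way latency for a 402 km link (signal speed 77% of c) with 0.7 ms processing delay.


Speed = 0.77 * 3e5 km/s = 231000 km/s
Propagation delay = 402 / 231000 = 0.0017 s = 1.7403 ms
Processing delay = 0.7 ms
Total one-way latency = 2.4403 ms


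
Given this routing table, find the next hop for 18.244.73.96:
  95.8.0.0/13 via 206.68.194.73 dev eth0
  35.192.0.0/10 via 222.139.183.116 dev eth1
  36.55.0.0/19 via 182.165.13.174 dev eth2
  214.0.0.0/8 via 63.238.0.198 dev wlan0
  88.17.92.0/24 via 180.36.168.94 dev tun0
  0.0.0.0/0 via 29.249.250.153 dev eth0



Longest prefix match for 18.244.73.96:
  /13 95.8.0.0: no
  /10 35.192.0.0: no
  /19 36.55.0.0: no
  /8 214.0.0.0: no
  /24 88.17.92.0: no
  /0 0.0.0.0: MATCH
Selected: next-hop 29.249.250.153 via eth0 (matched /0)


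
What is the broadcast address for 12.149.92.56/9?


Network: 12.128.0.0/9
Host bits = 23
Set all host bits to 1:
Broadcast: 12.255.255.255


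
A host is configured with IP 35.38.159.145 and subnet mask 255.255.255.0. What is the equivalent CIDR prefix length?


Binary: 11111111.11111111.11111111.00000000
Count leading 1s
Prefix: /24


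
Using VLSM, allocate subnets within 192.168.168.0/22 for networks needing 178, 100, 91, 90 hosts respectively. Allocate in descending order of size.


178 hosts -> /24 (254 usable): 192.168.168.0/24
100 hosts -> /25 (126 usable): 192.168.169.0/25
91 hosts -> /25 (126 usable): 192.168.169.128/25
90 hosts -> /25 (126 usable): 192.168.170.0/25
Allocation: 192.168.168.0/24 (178 hosts, 254 usable); 192.168.169.0/25 (100 hosts, 126 usable); 192.168.169.128/25 (91 hosts, 126 usable); 192.168.170.0/25 (90 hosts, 126 usable)


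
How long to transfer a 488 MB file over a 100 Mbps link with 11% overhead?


Effective throughput = 100 * (1 - 11/100) = 89 Mbps
File size in Mb = 488 * 8 = 3904 Mb
Time = 3904 / 89
Time = 43.8652 seconds


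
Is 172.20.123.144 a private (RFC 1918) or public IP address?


RFC 1918 private ranges:
  10.0.0.0/8 (10.0.0.0 - 10.255.255.255)
  172.16.0.0/12 (172.16.0.0 - 172.31.255.255)
  192.168.0.0/16 (192.168.0.0 - 192.168.255.255)
Private (in 172.16.0.0/12)


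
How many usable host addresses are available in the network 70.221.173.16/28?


Host bits = 32 - 28 = 4
Total addresses = 2^4 = 16
Usable = total - 2 (network and broadcast)
Usable hosts: 14


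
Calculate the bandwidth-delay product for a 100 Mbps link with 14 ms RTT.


BDP = bandwidth * RTT
= 100 Mbps * 14 ms
= 100 * 1e6 * 14 / 1000 bits
= 1400000 bits
= 175000 bytes
= 170.8984 KB
BDP = 1400000 bits (175000 bytes)


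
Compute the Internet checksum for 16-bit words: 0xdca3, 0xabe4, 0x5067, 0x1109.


Sum all words (with carry folding):
+ 0xdca3 = 0xdca3
+ 0xabe4 = 0x8888
+ 0x5067 = 0xd8ef
+ 0x1109 = 0xe9f8
One's complement: ~0xe9f8
Checksum = 0x1607


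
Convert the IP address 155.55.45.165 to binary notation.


155 = 10011011
55 = 00110111
45 = 00101101
165 = 10100101
Binary: 10011011.00110111.00101101.10100101


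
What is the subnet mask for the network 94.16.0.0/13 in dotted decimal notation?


/13 means 13 network bits, 19 host bits
Binary: 11111111111110000000000000000000
Mask: 255.248.0.0


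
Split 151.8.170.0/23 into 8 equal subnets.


New prefix = 23 + 3 = 26
Each subnet has 64 addresses
  151.8.170.0/26
  151.8.170.64/26
  151.8.170.128/26
  151.8.170.192/26
  151.8.171.0/26
  151.8.171.64/26
  151.8.171.128/26
  151.8.171.192/26
Subnets: 151.8.170.0/26, 151.8.170.64/26, 151.8.170.128/26, 151.8.170.192/26, 151.8.171.0/26, 151.8.171.64/26, 151.8.171.128/26, 151.8.171.192/26


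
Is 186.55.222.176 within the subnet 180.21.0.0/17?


Subnet network: 180.21.0.0
Test IP AND mask: 186.55.128.0
No, 186.55.222.176 is not in 180.21.0.0/17


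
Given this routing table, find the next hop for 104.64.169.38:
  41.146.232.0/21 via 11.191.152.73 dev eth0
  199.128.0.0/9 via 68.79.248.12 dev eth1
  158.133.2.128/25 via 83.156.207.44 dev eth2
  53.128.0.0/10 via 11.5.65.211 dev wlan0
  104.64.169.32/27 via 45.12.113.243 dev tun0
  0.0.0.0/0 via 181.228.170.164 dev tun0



Longest prefix match for 104.64.169.38:
  /21 41.146.232.0: no
  /9 199.128.0.0: no
  /25 158.133.2.128: no
  /10 53.128.0.0: no
  /27 104.64.169.32: MATCH
  /0 0.0.0.0: MATCH
Selected: next-hop 45.12.113.243 via tun0 (matched /27)


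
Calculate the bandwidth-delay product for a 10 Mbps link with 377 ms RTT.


BDP = bandwidth * RTT
= 10 Mbps * 377 ms
= 10 * 1e6 * 377 / 1000 bits
= 3770000 bits
= 471250 bytes
= 460.2051 KB
BDP = 3770000 bits (471250 bytes)


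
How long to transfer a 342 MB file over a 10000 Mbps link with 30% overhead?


Effective throughput = 10000 * (1 - 30/100) = 7000 Mbps
File size in Mb = 342 * 8 = 2736 Mb
Time = 2736 / 7000
Time = 0.3909 seconds


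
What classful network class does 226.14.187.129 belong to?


First octet: 226
Binary: 11100010
1110xxxx -> Class D (224-239)
Class D (multicast), default mask N/A


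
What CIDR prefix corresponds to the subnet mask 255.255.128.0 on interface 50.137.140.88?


Binary: 11111111.11111111.10000000.00000000
Count leading 1s
Prefix: /17


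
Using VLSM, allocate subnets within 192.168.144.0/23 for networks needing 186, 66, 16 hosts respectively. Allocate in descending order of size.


186 hosts -> /24 (254 usable): 192.168.144.0/24
66 hosts -> /25 (126 usable): 192.168.145.0/25
16 hosts -> /27 (30 usable): 192.168.145.128/27
Allocation: 192.168.144.0/24 (186 hosts, 254 usable); 192.168.145.0/25 (66 hosts, 126 usable); 192.168.145.128/27 (16 hosts, 30 usable)


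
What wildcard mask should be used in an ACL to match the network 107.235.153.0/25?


Subnet mask: 255.255.255.128
Wildcard = 255.255.255.255 - subnet mask
255 - 255 = 0
255 - 255 = 0
255 - 255 = 0
255 - 128 = 127
Wildcard: 0.0.0.127


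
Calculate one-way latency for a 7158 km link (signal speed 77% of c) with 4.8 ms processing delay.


Speed = 0.77 * 3e5 km/s = 231000 km/s
Propagation delay = 7158 / 231000 = 0.031 s = 30.987 ms
Processing delay = 4.8 ms
Total one-way latency = 35.787 ms


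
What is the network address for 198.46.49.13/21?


IP:   11000110.00101110.00110001.00001101
Mask: 11111111.11111111.11111000.00000000
AND operation:
Net:  11000110.00101110.00110000.00000000
Network: 198.46.48.0/21


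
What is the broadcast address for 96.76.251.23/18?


Network: 96.76.192.0/18
Host bits = 14
Set all host bits to 1:
Broadcast: 96.76.255.255


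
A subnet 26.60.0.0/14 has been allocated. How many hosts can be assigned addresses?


Host bits = 32 - 14 = 18
Total addresses = 2^18 = 262144
Usable = total - 2 (network and broadcast)
Usable hosts: 262142


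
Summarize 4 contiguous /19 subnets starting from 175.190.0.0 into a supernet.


Original prefix: /19
Number of subnets: 4 = 2^2
New prefix = 19 - 2 = 17
Supernet: 175.190.0.0/17


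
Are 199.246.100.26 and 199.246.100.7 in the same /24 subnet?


Mask: 255.255.255.0
199.246.100.26 AND mask = 199.246.100.0
199.246.100.7 AND mask = 199.246.100.0
Yes, same subnet (199.246.100.0)


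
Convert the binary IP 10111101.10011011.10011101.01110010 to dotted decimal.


10111101 = 189
10011011 = 155
10011101 = 157
01110010 = 114
IP: 189.155.157.114


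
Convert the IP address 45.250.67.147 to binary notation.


45 = 00101101
250 = 11111010
67 = 01000011
147 = 10010011
Binary: 00101101.11111010.01000011.10010011


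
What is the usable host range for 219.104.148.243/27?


Network: 219.104.148.224
Broadcast: 219.104.148.255
First usable = network + 1
Last usable = broadcast - 1
Range: 219.104.148.225 to 219.104.148.254


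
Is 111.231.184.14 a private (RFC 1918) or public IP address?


RFC 1918 private ranges:
  10.0.0.0/8 (10.0.0.0 - 10.255.255.255)
  172.16.0.0/12 (172.16.0.0 - 172.31.255.255)
  192.168.0.0/16 (192.168.0.0 - 192.168.255.255)
Public (not in any RFC 1918 range)


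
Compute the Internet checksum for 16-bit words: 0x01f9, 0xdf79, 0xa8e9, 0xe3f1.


Sum all words (with carry folding):
+ 0x01f9 = 0x01f9
+ 0xdf79 = 0xe172
+ 0xa8e9 = 0x8a5c
+ 0xe3f1 = 0x6e4e
One's complement: ~0x6e4e
Checksum = 0x91b1


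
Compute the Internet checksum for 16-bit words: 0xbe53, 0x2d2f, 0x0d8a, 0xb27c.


Sum all words (with carry folding):
+ 0xbe53 = 0xbe53
+ 0x2d2f = 0xeb82
+ 0x0d8a = 0xf90c
+ 0xb27c = 0xab89
One's complement: ~0xab89
Checksum = 0x5476


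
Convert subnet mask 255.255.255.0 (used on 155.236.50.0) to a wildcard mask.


Subnet mask: 255.255.255.0
Wildcard = 255.255.255.255 - subnet mask
255 - 255 = 0
255 - 255 = 0
255 - 255 = 0
255 - 0 = 255
Wildcard: 0.0.0.255


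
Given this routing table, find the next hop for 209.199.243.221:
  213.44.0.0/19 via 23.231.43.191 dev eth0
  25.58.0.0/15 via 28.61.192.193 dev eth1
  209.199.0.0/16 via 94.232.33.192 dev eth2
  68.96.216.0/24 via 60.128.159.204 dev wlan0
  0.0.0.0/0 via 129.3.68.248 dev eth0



Longest prefix match for 209.199.243.221:
  /19 213.44.0.0: no
  /15 25.58.0.0: no
  /16 209.199.0.0: MATCH
  /24 68.96.216.0: no
  /0 0.0.0.0: MATCH
Selected: next-hop 94.232.33.192 via eth2 (matched /16)


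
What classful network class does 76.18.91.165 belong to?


First octet: 76
Binary: 01001100
0xxxxxxx -> Class A (1-126)
Class A, default mask 255.0.0.0 (/8)


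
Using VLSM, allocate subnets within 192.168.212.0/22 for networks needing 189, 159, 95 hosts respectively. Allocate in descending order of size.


189 hosts -> /24 (254 usable): 192.168.212.0/24
159 hosts -> /24 (254 usable): 192.168.213.0/24
95 hosts -> /25 (126 usable): 192.168.214.0/25
Allocation: 192.168.212.0/24 (189 hosts, 254 usable); 192.168.213.0/24 (159 hosts, 254 usable); 192.168.214.0/25 (95 hosts, 126 usable)


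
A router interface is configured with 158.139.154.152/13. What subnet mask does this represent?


/13 means 13 network bits, 19 host bits
Binary: 11111111111110000000000000000000
Mask: 255.248.0.0


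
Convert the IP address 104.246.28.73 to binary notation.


104 = 01101000
246 = 11110110
28 = 00011100
73 = 01001001
Binary: 01101000.11110110.00011100.01001001


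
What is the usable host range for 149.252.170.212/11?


Network: 149.224.0.0
Broadcast: 149.255.255.255
First usable = network + 1
Last usable = broadcast - 1
Range: 149.224.0.1 to 149.255.255.254


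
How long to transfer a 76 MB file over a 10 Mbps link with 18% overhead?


Effective throughput = 10 * (1 - 18/100) = 8.2 Mbps
File size in Mb = 76 * 8 = 608 Mb
Time = 608 / 8.2
Time = 74.1463 seconds


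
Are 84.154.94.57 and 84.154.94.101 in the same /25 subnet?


Mask: 255.255.255.128
84.154.94.57 AND mask = 84.154.94.0
84.154.94.101 AND mask = 84.154.94.0
Yes, same subnet (84.154.94.0)


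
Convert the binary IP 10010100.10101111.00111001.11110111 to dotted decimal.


10010100 = 148
10101111 = 175
00111001 = 57
11110111 = 247
IP: 148.175.57.247


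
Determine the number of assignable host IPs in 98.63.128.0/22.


Host bits = 32 - 22 = 10
Total addresses = 2^10 = 1024
Usable = total - 2 (network and broadcast)
Usable hosts: 1022


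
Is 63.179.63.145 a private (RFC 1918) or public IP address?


RFC 1918 private ranges:
  10.0.0.0/8 (10.0.0.0 - 10.255.255.255)
  172.16.0.0/12 (172.16.0.0 - 172.31.255.255)
  192.168.0.0/16 (192.168.0.0 - 192.168.255.255)
Public (not in any RFC 1918 range)


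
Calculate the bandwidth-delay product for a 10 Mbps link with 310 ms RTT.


BDP = bandwidth * RTT
= 10 Mbps * 310 ms
= 10 * 1e6 * 310 / 1000 bits
= 3100000 bits
= 387500 bytes
= 378.418 KB
BDP = 3100000 bits (387500 bytes)


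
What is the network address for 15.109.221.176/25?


IP:   00001111.01101101.11011101.10110000
Mask: 11111111.11111111.11111111.10000000
AND operation:
Net:  00001111.01101101.11011101.10000000
Network: 15.109.221.128/25


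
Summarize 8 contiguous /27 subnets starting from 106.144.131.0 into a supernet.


Original prefix: /27
Number of subnets: 8 = 2^3
New prefix = 27 - 3 = 24
Supernet: 106.144.131.0/24


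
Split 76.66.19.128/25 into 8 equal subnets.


New prefix = 25 + 3 = 28
Each subnet has 16 addresses
  76.66.19.128/28
  76.66.19.144/28
  76.66.19.160/28
  76.66.19.176/28
  76.66.19.192/28
  76.66.19.208/28
  76.66.19.224/28
  76.66.19.240/28
Subnets: 76.66.19.128/28, 76.66.19.144/28, 76.66.19.160/28, 76.66.19.176/28, 76.66.19.192/28, 76.66.19.208/28, 76.66.19.224/28, 76.66.19.240/28


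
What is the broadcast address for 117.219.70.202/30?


Network: 117.219.70.200/30
Host bits = 2
Set all host bits to 1:
Broadcast: 117.219.70.203


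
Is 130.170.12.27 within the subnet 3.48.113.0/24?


Subnet network: 3.48.113.0
Test IP AND mask: 130.170.12.0
No, 130.170.12.27 is not in 3.48.113.0/24


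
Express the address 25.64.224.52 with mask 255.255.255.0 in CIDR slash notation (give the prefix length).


Binary: 11111111.11111111.11111111.00000000
Count leading 1s
Prefix: /24


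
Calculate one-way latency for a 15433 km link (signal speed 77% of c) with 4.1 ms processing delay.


Speed = 0.77 * 3e5 km/s = 231000 km/s
Propagation delay = 15433 / 231000 = 0.0668 s = 66.8095 ms
Processing delay = 4.1 ms
Total one-way latency = 70.9095 ms


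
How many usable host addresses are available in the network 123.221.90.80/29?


Host bits = 32 - 29 = 3
Total addresses = 2^3 = 8
Usable = total - 2 (network and broadcast)
Usable hosts: 6


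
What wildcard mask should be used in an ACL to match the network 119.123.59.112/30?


Subnet mask: 255.255.255.252
Wildcard = 255.255.255.255 - subnet mask
255 - 255 = 0
255 - 255 = 0
255 - 255 = 0
255 - 252 = 3
Wildcard: 0.0.0.3


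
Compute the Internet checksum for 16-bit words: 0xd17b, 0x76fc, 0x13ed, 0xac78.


Sum all words (with carry folding):
+ 0xd17b = 0xd17b
+ 0x76fc = 0x4878
+ 0x13ed = 0x5c65
+ 0xac78 = 0x08de
One's complement: ~0x08de
Checksum = 0xf721


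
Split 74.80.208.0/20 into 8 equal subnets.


New prefix = 20 + 3 = 23
Each subnet has 512 addresses
  74.80.208.0/23
  74.80.210.0/23
  74.80.212.0/23
  74.80.214.0/23
  74.80.216.0/23
  74.80.218.0/23
  74.80.220.0/23
  74.80.222.0/23
Subnets: 74.80.208.0/23, 74.80.210.0/23, 74.80.212.0/23, 74.80.214.0/23, 74.80.216.0/23, 74.80.218.0/23, 74.80.220.0/23, 74.80.222.0/23


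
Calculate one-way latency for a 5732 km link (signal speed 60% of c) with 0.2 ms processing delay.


Speed = 0.6 * 3e5 km/s = 180000 km/s
Propagation delay = 5732 / 180000 = 0.0318 s = 31.8444 ms
Processing delay = 0.2 ms
Total one-way latency = 32.0444 ms


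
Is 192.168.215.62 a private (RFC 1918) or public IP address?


RFC 1918 private ranges:
  10.0.0.0/8 (10.0.0.0 - 10.255.255.255)
  172.16.0.0/12 (172.16.0.0 - 172.31.255.255)
  192.168.0.0/16 (192.168.0.0 - 192.168.255.255)
Private (in 192.168.0.0/16)


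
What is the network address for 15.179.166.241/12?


IP:   00001111.10110011.10100110.11110001
Mask: 11111111.11110000.00000000.00000000
AND operation:
Net:  00001111.10110000.00000000.00000000
Network: 15.176.0.0/12


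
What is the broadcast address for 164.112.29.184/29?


Network: 164.112.29.184/29
Host bits = 3
Set all host bits to 1:
Broadcast: 164.112.29.191


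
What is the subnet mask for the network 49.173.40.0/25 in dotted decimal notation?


/25 means 25 network bits, 7 host bits
Binary: 11111111111111111111111110000000
Mask: 255.255.255.128


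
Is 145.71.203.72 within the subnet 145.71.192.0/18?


Subnet network: 145.71.192.0
Test IP AND mask: 145.71.192.0
Yes, 145.71.203.72 is in 145.71.192.0/18


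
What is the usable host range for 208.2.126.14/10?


Network: 208.0.0.0
Broadcast: 208.63.255.255
First usable = network + 1
Last usable = broadcast - 1
Range: 208.0.0.1 to 208.63.255.254


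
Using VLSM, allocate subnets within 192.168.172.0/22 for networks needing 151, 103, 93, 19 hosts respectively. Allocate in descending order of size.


151 hosts -> /24 (254 usable): 192.168.172.0/24
103 hosts -> /25 (126 usable): 192.168.173.0/25
93 hosts -> /25 (126 usable): 192.168.173.128/25
19 hosts -> /27 (30 usable): 192.168.174.0/27
Allocation: 192.168.172.0/24 (151 hosts, 254 usable); 192.168.173.0/25 (103 hosts, 126 usable); 192.168.173.128/25 (93 hosts, 126 usable); 192.168.174.0/27 (19 hosts, 30 usable)


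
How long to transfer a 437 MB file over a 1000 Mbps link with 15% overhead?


Effective throughput = 1000 * (1 - 15/100) = 850 Mbps
File size in Mb = 437 * 8 = 3496 Mb
Time = 3496 / 850
Time = 4.1129 seconds


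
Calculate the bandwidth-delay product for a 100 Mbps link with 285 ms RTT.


BDP = bandwidth * RTT
= 100 Mbps * 285 ms
= 100 * 1e6 * 285 / 1000 bits
= 28500000 bits
= 3562500 bytes
= 3479.0039 KB
BDP = 28500000 bits (3562500 bytes)


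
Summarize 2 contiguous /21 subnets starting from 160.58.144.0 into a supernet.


Original prefix: /21
Number of subnets: 2 = 2^1
New prefix = 21 - 1 = 20
Supernet: 160.58.144.0/20


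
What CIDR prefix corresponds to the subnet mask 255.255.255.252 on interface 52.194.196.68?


Binary: 11111111.11111111.11111111.11111100
Count leading 1s
Prefix: /30


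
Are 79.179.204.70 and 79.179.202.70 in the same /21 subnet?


Mask: 255.255.248.0
79.179.204.70 AND mask = 79.179.200.0
79.179.202.70 AND mask = 79.179.200.0
Yes, same subnet (79.179.200.0)


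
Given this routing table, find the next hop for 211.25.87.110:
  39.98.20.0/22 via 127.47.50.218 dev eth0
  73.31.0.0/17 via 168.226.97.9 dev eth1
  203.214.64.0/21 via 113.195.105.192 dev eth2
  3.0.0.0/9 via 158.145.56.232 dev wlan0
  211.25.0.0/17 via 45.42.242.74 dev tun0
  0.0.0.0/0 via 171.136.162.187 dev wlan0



Longest prefix match for 211.25.87.110:
  /22 39.98.20.0: no
  /17 73.31.0.0: no
  /21 203.214.64.0: no
  /9 3.0.0.0: no
  /17 211.25.0.0: MATCH
  /0 0.0.0.0: MATCH
Selected: next-hop 45.42.242.74 via tun0 (matched /17)


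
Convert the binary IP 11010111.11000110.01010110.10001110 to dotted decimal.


11010111 = 215
11000110 = 198
01010110 = 86
10001110 = 142
IP: 215.198.86.142


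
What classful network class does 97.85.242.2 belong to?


First octet: 97
Binary: 01100001
0xxxxxxx -> Class A (1-126)
Class A, default mask 255.0.0.0 (/8)


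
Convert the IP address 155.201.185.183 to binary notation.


155 = 10011011
201 = 11001001
185 = 10111001
183 = 10110111
Binary: 10011011.11001001.10111001.10110111


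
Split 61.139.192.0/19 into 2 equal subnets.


New prefix = 19 + 1 = 20
Each subnet has 4096 addresses
  61.139.192.0/20
  61.139.208.0/20
Subnets: 61.139.192.0/20, 61.139.208.0/20


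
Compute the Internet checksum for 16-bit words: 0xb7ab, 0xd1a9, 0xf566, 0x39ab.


Sum all words (with carry folding):
+ 0xb7ab = 0xb7ab
+ 0xd1a9 = 0x8955
+ 0xf566 = 0x7ebc
+ 0x39ab = 0xb867
One's complement: ~0xb867
Checksum = 0x4798


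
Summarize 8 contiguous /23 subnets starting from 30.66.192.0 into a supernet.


Original prefix: /23
Number of subnets: 8 = 2^3
New prefix = 23 - 3 = 20
Supernet: 30.66.192.0/20


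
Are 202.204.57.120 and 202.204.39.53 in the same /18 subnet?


Mask: 255.255.192.0
202.204.57.120 AND mask = 202.204.0.0
202.204.39.53 AND mask = 202.204.0.0
Yes, same subnet (202.204.0.0)


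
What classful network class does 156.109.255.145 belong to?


First octet: 156
Binary: 10011100
10xxxxxx -> Class B (128-191)
Class B, default mask 255.255.0.0 (/16)


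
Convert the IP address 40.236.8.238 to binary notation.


40 = 00101000
236 = 11101100
8 = 00001000
238 = 11101110
Binary: 00101000.11101100.00001000.11101110


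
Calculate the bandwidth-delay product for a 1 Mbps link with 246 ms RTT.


BDP = bandwidth * RTT
= 1 Mbps * 246 ms
= 1 * 1e6 * 246 / 1000 bits
= 246000 bits
= 30750 bytes
= 30.0293 KB
BDP = 246000 bits (30750 bytes)


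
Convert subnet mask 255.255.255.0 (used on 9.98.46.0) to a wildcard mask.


Subnet mask: 255.255.255.0
Wildcard = 255.255.255.255 - subnet mask
255 - 255 = 0
255 - 255 = 0
255 - 255 = 0
255 - 0 = 255
Wildcard: 0.0.0.255


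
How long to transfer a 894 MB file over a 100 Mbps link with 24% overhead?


Effective throughput = 100 * (1 - 24/100) = 76 Mbps
File size in Mb = 894 * 8 = 7152 Mb
Time = 7152 / 76
Time = 94.1053 seconds


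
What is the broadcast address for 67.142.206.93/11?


Network: 67.128.0.0/11
Host bits = 21
Set all host bits to 1:
Broadcast: 67.159.255.255


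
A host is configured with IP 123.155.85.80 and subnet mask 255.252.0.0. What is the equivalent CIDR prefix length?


Binary: 11111111.11111100.00000000.00000000
Count leading 1s
Prefix: /14


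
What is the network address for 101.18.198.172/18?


IP:   01100101.00010010.11000110.10101100
Mask: 11111111.11111111.11000000.00000000
AND operation:
Net:  01100101.00010010.11000000.00000000
Network: 101.18.192.0/18


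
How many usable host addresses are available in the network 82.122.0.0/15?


Host bits = 32 - 15 = 17
Total addresses = 2^17 = 131072
Usable = total - 2 (network and broadcast)
Usable hosts: 131070


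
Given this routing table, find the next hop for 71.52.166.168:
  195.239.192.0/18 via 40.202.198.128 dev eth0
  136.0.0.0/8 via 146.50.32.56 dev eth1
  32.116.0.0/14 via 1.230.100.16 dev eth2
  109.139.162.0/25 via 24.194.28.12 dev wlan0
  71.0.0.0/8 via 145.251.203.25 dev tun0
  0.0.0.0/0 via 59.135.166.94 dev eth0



Longest prefix match for 71.52.166.168:
  /18 195.239.192.0: no
  /8 136.0.0.0: no
  /14 32.116.0.0: no
  /25 109.139.162.0: no
  /8 71.0.0.0: MATCH
  /0 0.0.0.0: MATCH
Selected: next-hop 145.251.203.25 via tun0 (matched /8)


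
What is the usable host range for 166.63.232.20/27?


Network: 166.63.232.0
Broadcast: 166.63.232.31
First usable = network + 1
Last usable = broadcast - 1
Range: 166.63.232.1 to 166.63.232.30


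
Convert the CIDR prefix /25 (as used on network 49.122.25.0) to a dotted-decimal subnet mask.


/25 means 25 network bits, 7 host bits
Binary: 11111111111111111111111110000000
Mask: 255.255.255.128


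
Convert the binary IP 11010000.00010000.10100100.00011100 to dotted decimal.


11010000 = 208
00010000 = 16
10100100 = 164
00011100 = 28
IP: 208.16.164.28


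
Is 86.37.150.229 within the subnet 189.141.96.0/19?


Subnet network: 189.141.96.0
Test IP AND mask: 86.37.128.0
No, 86.37.150.229 is not in 189.141.96.0/19


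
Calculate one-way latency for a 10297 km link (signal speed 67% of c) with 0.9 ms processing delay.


Speed = 0.67 * 3e5 km/s = 201000 km/s
Propagation delay = 10297 / 201000 = 0.0512 s = 51.2289 ms
Processing delay = 0.9 ms
Total one-way latency = 52.1289 ms


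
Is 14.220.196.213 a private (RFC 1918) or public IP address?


RFC 1918 private ranges:
  10.0.0.0/8 (10.0.0.0 - 10.255.255.255)
  172.16.0.0/12 (172.16.0.0 - 172.31.255.255)
  192.168.0.0/16 (192.168.0.0 - 192.168.255.255)
Public (not in any RFC 1918 range)


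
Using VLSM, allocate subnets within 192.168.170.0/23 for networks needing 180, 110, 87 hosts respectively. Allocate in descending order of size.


180 hosts -> /24 (254 usable): 192.168.170.0/24
110 hosts -> /25 (126 usable): 192.168.171.0/25
87 hosts -> /25 (126 usable): 192.168.171.128/25
Allocation: 192.168.170.0/24 (180 hosts, 254 usable); 192.168.171.0/25 (110 hosts, 126 usable); 192.168.171.128/25 (87 hosts, 126 usable)


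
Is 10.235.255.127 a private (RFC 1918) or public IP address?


RFC 1918 private ranges:
  10.0.0.0/8 (10.0.0.0 - 10.255.255.255)
  172.16.0.0/12 (172.16.0.0 - 172.31.255.255)
  192.168.0.0/16 (192.168.0.0 - 192.168.255.255)
Private (in 10.0.0.0/8)


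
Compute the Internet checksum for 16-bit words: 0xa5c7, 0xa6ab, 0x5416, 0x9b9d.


Sum all words (with carry folding):
+ 0xa5c7 = 0xa5c7
+ 0xa6ab = 0x4c73
+ 0x5416 = 0xa089
+ 0x9b9d = 0x3c27
One's complement: ~0x3c27
Checksum = 0xc3d8


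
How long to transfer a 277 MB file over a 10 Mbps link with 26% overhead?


Effective throughput = 10 * (1 - 26/100) = 7.4 Mbps
File size in Mb = 277 * 8 = 2216 Mb
Time = 2216 / 7.4
Time = 299.4595 seconds


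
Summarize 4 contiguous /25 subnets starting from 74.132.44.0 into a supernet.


Original prefix: /25
Number of subnets: 4 = 2^2
New prefix = 25 - 2 = 23
Supernet: 74.132.44.0/23


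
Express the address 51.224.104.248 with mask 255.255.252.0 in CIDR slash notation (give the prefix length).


Binary: 11111111.11111111.11111100.00000000
Count leading 1s
Prefix: /22


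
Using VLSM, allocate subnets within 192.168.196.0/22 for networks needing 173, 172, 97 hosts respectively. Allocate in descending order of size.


173 hosts -> /24 (254 usable): 192.168.196.0/24
172 hosts -> /24 (254 usable): 192.168.197.0/24
97 hosts -> /25 (126 usable): 192.168.198.0/25
Allocation: 192.168.196.0/24 (173 hosts, 254 usable); 192.168.197.0/24 (172 hosts, 254 usable); 192.168.198.0/25 (97 hosts, 126 usable)


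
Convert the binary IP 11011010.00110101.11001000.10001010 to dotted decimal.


11011010 = 218
00110101 = 53
11001000 = 200
10001010 = 138
IP: 218.53.200.138


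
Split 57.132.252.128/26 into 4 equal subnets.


New prefix = 26 + 2 = 28
Each subnet has 16 addresses
  57.132.252.128/28
  57.132.252.144/28
  57.132.252.160/28
  57.132.252.176/28
Subnets: 57.132.252.128/28, 57.132.252.144/28, 57.132.252.160/28, 57.132.252.176/28


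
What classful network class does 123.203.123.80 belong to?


First octet: 123
Binary: 01111011
0xxxxxxx -> Class A (1-126)
Class A, default mask 255.0.0.0 (/8)


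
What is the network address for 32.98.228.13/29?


IP:   00100000.01100010.11100100.00001101
Mask: 11111111.11111111.11111111.11111000
AND operation:
Net:  00100000.01100010.11100100.00001000
Network: 32.98.228.8/29


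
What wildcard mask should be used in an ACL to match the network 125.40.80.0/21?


Subnet mask: 255.255.248.0
Wildcard = 255.255.255.255 - subnet mask
255 - 255 = 0
255 - 255 = 0
255 - 248 = 7
255 - 0 = 255
Wildcard: 0.0.7.255


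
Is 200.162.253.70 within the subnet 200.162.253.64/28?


Subnet network: 200.162.253.64
Test IP AND mask: 200.162.253.64
Yes, 200.162.253.70 is in 200.162.253.64/28


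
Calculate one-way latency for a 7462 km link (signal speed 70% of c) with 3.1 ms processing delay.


Speed = 0.7 * 3e5 km/s = 210000 km/s
Propagation delay = 7462 / 210000 = 0.0355 s = 35.5333 ms
Processing delay = 3.1 ms
Total one-way latency = 38.6333 ms


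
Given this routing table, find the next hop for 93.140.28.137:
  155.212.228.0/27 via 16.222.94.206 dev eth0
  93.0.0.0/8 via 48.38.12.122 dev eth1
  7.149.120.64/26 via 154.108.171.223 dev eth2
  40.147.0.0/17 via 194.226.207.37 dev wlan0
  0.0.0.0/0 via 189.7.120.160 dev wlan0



Longest prefix match for 93.140.28.137:
  /27 155.212.228.0: no
  /8 93.0.0.0: MATCH
  /26 7.149.120.64: no
  /17 40.147.0.0: no
  /0 0.0.0.0: MATCH
Selected: next-hop 48.38.12.122 via eth1 (matched /8)


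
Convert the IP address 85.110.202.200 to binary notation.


85 = 01010101
110 = 01101110
202 = 11001010
200 = 11001000
Binary: 01010101.01101110.11001010.11001000


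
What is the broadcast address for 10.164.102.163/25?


Network: 10.164.102.128/25
Host bits = 7
Set all host bits to 1:
Broadcast: 10.164.102.255


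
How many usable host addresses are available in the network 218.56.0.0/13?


Host bits = 32 - 13 = 19
Total addresses = 2^19 = 524288
Usable = total - 2 (network and broadcast)
Usable hosts: 524286


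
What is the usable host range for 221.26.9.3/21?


Network: 221.26.8.0
Broadcast: 221.26.15.255
First usable = network + 1
Last usable = broadcast - 1
Range: 221.26.8.1 to 221.26.15.254


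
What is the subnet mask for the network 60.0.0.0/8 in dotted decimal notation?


/8 means 8 network bits, 24 host bits
Binary: 11111111000000000000000000000000
Mask: 255.0.0.0


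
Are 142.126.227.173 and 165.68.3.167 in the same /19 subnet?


Mask: 255.255.224.0
142.126.227.173 AND mask = 142.126.224.0
165.68.3.167 AND mask = 165.68.0.0
No, different subnets (142.126.224.0 vs 165.68.0.0)


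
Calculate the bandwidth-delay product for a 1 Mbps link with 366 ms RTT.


BDP = bandwidth * RTT
= 1 Mbps * 366 ms
= 1 * 1e6 * 366 / 1000 bits
= 366000 bits
= 45750 bytes
= 44.6777 KB
BDP = 366000 bits (45750 bytes)


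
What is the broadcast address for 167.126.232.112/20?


Network: 167.126.224.0/20
Host bits = 12
Set all host bits to 1:
Broadcast: 167.126.239.255


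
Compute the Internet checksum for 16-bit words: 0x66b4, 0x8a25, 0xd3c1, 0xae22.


Sum all words (with carry folding):
+ 0x66b4 = 0x66b4
+ 0x8a25 = 0xf0d9
+ 0xd3c1 = 0xc49b
+ 0xae22 = 0x72be
One's complement: ~0x72be
Checksum = 0x8d41


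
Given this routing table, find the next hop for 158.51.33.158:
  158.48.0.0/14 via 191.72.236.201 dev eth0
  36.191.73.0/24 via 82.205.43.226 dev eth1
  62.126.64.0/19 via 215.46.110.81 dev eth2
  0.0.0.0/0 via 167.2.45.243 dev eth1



Longest prefix match for 158.51.33.158:
  /14 158.48.0.0: MATCH
  /24 36.191.73.0: no
  /19 62.126.64.0: no
  /0 0.0.0.0: MATCH
Selected: next-hop 191.72.236.201 via eth0 (matched /14)


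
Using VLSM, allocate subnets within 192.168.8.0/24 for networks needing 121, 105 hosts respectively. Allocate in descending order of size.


121 hosts -> /25 (126 usable): 192.168.8.0/25
105 hosts -> /25 (126 usable): 192.168.8.128/25
Allocation: 192.168.8.0/25 (121 hosts, 126 usable); 192.168.8.128/25 (105 hosts, 126 usable)


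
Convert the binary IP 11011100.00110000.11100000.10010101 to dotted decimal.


11011100 = 220
00110000 = 48
11100000 = 224
10010101 = 149
IP: 220.48.224.149


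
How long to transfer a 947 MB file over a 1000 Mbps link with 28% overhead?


Effective throughput = 1000 * (1 - 28/100) = 720 Mbps
File size in Mb = 947 * 8 = 7576 Mb
Time = 7576 / 720
Time = 10.5222 seconds


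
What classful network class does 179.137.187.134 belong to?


First octet: 179
Binary: 10110011
10xxxxxx -> Class B (128-191)
Class B, default mask 255.255.0.0 (/16)


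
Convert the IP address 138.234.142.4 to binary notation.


138 = 10001010
234 = 11101010
142 = 10001110
4 = 00000100
Binary: 10001010.11101010.10001110.00000100


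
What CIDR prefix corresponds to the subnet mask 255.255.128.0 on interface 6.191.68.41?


Binary: 11111111.11111111.10000000.00000000
Count leading 1s
Prefix: /17


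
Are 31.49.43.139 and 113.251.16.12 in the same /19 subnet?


Mask: 255.255.224.0
31.49.43.139 AND mask = 31.49.32.0
113.251.16.12 AND mask = 113.251.0.0
No, different subnets (31.49.32.0 vs 113.251.0.0)


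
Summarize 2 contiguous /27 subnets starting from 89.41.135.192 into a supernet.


Original prefix: /27
Number of subnets: 2 = 2^1
New prefix = 27 - 1 = 26
Supernet: 89.41.135.192/26


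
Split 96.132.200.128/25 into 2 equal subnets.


New prefix = 25 + 1 = 26
Each subnet has 64 addresses
  96.132.200.128/26
  96.132.200.192/26
Subnets: 96.132.200.128/26, 96.132.200.192/26


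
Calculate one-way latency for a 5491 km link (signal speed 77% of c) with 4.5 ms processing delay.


Speed = 0.77 * 3e5 km/s = 231000 km/s
Propagation delay = 5491 / 231000 = 0.0238 s = 23.7706 ms
Processing delay = 4.5 ms
Total one-way latency = 28.2706 ms


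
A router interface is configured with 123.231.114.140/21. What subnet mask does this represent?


/21 means 21 network bits, 11 host bits
Binary: 11111111111111111111100000000000
Mask: 255.255.248.0


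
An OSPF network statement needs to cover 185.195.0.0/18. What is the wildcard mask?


Subnet mask: 255.255.192.0
Wildcard = 255.255.255.255 - subnet mask
255 - 255 = 0
255 - 255 = 0
255 - 192 = 63
255 - 0 = 255
Wildcard: 0.0.63.255


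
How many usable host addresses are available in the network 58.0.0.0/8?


Host bits = 32 - 8 = 24
Total addresses = 2^24 = 16777216
Usable = total - 2 (network and broadcast)
Usable hosts: 16777214


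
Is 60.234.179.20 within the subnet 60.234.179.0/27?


Subnet network: 60.234.179.0
Test IP AND mask: 60.234.179.0
Yes, 60.234.179.20 is in 60.234.179.0/27


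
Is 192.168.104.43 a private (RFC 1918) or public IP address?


RFC 1918 private ranges:
  10.0.0.0/8 (10.0.0.0 - 10.255.255.255)
  172.16.0.0/12 (172.16.0.0 - 172.31.255.255)
  192.168.0.0/16 (192.168.0.0 - 192.168.255.255)
Private (in 192.168.0.0/16)


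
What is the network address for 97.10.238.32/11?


IP:   01100001.00001010.11101110.00100000
Mask: 11111111.11100000.00000000.00000000
AND operation:
Net:  01100001.00000000.00000000.00000000
Network: 97.0.0.0/11


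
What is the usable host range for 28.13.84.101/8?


Network: 28.0.0.0
Broadcast: 28.255.255.255
First usable = network + 1
Last usable = broadcast - 1
Range: 28.0.0.1 to 28.255.255.254


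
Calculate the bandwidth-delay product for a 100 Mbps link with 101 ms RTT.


BDP = bandwidth * RTT
= 100 Mbps * 101 ms
= 100 * 1e6 * 101 / 1000 bits
= 10100000 bits
= 1262500 bytes
= 1232.9102 KB
BDP = 10100000 bits (1262500 bytes)


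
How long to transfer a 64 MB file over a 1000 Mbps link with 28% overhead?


Effective throughput = 1000 * (1 - 28/100) = 720 Mbps
File size in Mb = 64 * 8 = 512 Mb
Time = 512 / 720
Time = 0.7111 seconds


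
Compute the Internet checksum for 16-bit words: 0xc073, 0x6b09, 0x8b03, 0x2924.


Sum all words (with carry folding):
+ 0xc073 = 0xc073
+ 0x6b09 = 0x2b7d
+ 0x8b03 = 0xb680
+ 0x2924 = 0xdfa4
One's complement: ~0xdfa4
Checksum = 0x205b


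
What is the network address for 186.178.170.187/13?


IP:   10111010.10110010.10101010.10111011
Mask: 11111111.11111000.00000000.00000000
AND operation:
Net:  10111010.10110000.00000000.00000000
Network: 186.176.0.0/13


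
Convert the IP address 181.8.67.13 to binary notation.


181 = 10110101
8 = 00001000
67 = 01000011
13 = 00001101
Binary: 10110101.00001000.01000011.00001101


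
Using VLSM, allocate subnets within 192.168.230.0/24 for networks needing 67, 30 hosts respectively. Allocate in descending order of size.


67 hosts -> /25 (126 usable): 192.168.230.0/25
30 hosts -> /27 (30 usable): 192.168.230.128/27
Allocation: 192.168.230.0/25 (67 hosts, 126 usable); 192.168.230.128/27 (30 hosts, 30 usable)


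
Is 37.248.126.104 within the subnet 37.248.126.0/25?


Subnet network: 37.248.126.0
Test IP AND mask: 37.248.126.0
Yes, 37.248.126.104 is in 37.248.126.0/25


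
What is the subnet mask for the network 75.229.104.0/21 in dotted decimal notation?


/21 means 21 network bits, 11 host bits
Binary: 11111111111111111111100000000000
Mask: 255.255.248.0


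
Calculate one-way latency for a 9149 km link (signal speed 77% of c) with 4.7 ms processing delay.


Speed = 0.77 * 3e5 km/s = 231000 km/s
Propagation delay = 9149 / 231000 = 0.0396 s = 39.6061 ms
Processing delay = 4.7 ms
Total one-way latency = 44.3061 ms


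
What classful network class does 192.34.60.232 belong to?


First octet: 192
Binary: 11000000
110xxxxx -> Class C (192-223)
Class C, default mask 255.255.255.0 (/24)


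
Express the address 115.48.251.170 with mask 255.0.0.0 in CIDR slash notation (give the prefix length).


Binary: 11111111.00000000.00000000.00000000
Count leading 1s
Prefix: /8


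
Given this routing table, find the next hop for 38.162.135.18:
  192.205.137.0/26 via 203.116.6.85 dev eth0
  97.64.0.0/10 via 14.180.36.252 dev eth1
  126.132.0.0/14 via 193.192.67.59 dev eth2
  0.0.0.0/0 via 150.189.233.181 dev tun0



Longest prefix match for 38.162.135.18:
  /26 192.205.137.0: no
  /10 97.64.0.0: no
  /14 126.132.0.0: no
  /0 0.0.0.0: MATCH
Selected: next-hop 150.189.233.181 via tun0 (matched /0)


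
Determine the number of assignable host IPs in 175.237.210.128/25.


Host bits = 32 - 25 = 7
Total addresses = 2^7 = 128
Usable = total - 2 (network and broadcast)
Usable hosts: 126


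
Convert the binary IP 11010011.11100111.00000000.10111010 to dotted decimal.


11010011 = 211
11100111 = 231
00000000 = 0
10111010 = 186
IP: 211.231.0.186


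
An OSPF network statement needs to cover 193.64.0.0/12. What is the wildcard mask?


Subnet mask: 255.240.0.0
Wildcard = 255.255.255.255 - subnet mask
255 - 255 = 0
255 - 240 = 15
255 - 0 = 255
255 - 0 = 255
Wildcard: 0.15.255.255


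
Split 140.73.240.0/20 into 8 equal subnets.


New prefix = 20 + 3 = 23
Each subnet has 512 addresses
  140.73.240.0/23
  140.73.242.0/23
  140.73.244.0/23
  140.73.246.0/23
  140.73.248.0/23
  140.73.250.0/23
  140.73.252.0/23
  140.73.254.0/23
Subnets: 140.73.240.0/23, 140.73.242.0/23, 140.73.244.0/23, 140.73.246.0/23, 140.73.248.0/23, 140.73.250.0/23, 140.73.252.0/23, 140.73.254.0/23


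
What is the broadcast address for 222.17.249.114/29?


Network: 222.17.249.112/29
Host bits = 3
Set all host bits to 1:
Broadcast: 222.17.249.119


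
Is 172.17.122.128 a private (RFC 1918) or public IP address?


RFC 1918 private ranges:
  10.0.0.0/8 (10.0.0.0 - 10.255.255.255)
  172.16.0.0/12 (172.16.0.0 - 172.31.255.255)
  192.168.0.0/16 (192.168.0.0 - 192.168.255.255)
Private (in 172.16.0.0/12)


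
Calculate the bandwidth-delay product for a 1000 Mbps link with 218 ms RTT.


BDP = bandwidth * RTT
= 1000 Mbps * 218 ms
= 1000 * 1e6 * 218 / 1000 bits
= 218000000 bits
= 27250000 bytes
= 26611.3281 KB
BDP = 218000000 bits (27250000 bytes)


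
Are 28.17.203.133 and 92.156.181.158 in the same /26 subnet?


Mask: 255.255.255.192
28.17.203.133 AND mask = 28.17.203.128
92.156.181.158 AND mask = 92.156.181.128
No, different subnets (28.17.203.128 vs 92.156.181.128)


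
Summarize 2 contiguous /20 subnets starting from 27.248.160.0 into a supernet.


Original prefix: /20
Number of subnets: 2 = 2^1
New prefix = 20 - 1 = 19
Supernet: 27.248.160.0/19


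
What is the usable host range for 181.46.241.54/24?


Network: 181.46.241.0
Broadcast: 181.46.241.255
First usable = network + 1
Last usable = broadcast - 1
Range: 181.46.241.1 to 181.46.241.254


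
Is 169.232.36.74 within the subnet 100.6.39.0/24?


Subnet network: 100.6.39.0
Test IP AND mask: 169.232.36.0
No, 169.232.36.74 is not in 100.6.39.0/24


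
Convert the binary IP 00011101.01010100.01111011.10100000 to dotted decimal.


00011101 = 29
01010100 = 84
01111011 = 123
10100000 = 160
IP: 29.84.123.160


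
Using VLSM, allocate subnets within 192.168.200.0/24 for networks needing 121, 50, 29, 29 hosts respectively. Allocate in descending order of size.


121 hosts -> /25 (126 usable): 192.168.200.0/25
50 hosts -> /26 (62 usable): 192.168.200.128/26
29 hosts -> /27 (30 usable): 192.168.200.192/27
29 hosts -> /27 (30 usable): 192.168.200.224/27
Allocation: 192.168.200.0/25 (121 hosts, 126 usable); 192.168.200.128/26 (50 hosts, 62 usable); 192.168.200.192/27 (29 hosts, 30 usable); 192.168.200.224/27 (29 hosts, 30 usable)


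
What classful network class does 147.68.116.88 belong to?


First octet: 147
Binary: 10010011
10xxxxxx -> Class B (128-191)
Class B, default mask 255.255.0.0 (/16)


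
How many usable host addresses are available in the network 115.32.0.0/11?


Host bits = 32 - 11 = 21
Total addresses = 2^21 = 2097152
Usable = total - 2 (network and broadcast)
Usable hosts: 2097150
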